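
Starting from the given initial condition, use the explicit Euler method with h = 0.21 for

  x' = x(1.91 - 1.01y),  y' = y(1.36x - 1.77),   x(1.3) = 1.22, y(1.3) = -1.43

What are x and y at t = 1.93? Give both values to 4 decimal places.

6.2229, -2.7932

Euler on (x,y): x_{n+1} = x_n + h·x', y_{n+1} = y_n + h·y'.
1.300000: (1.220000, -1.430000); f=(4.092246, 0.158444) → (2.079372, -1.396727)
1.510000: (2.079372, -1.396727); f=(6.904957, -1.477661) → (3.529413, -1.707036)
1.720000: (3.529413, -1.707036); f=(12.826259, -5.172320) → (6.222927, -2.793223)
(x(1.93), y(1.93)) ≈ (6.2229, -2.7932)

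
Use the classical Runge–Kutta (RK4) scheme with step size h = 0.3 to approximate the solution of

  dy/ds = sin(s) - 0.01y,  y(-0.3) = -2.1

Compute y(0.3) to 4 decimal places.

-2.0873

RK4: k1 = f(s_n, y_n); k2 = f(s_n + h/2, y_n + (h/2)·k1); k3 = f(s_n + h/2, y_n + (h/2)·k2); k4 = f(s_n + h, y_n + h·k3); y_{n+1} = y_n + (h/6)·(k1 + 2k2 + 2k3 + k4).
s=-0.300000, y=-2.100000:
  k1 = f(-0.300000, -2.100000) = -0.274520
  k2 = f(-0.150000, -2.141178) = -0.128026
  k3 = f(-0.150000, -2.119204) = -0.128246
  k4 = f(0.000000, -2.138474) = 0.021385
  y ← -2.100000 + (0.3/6)·(k1 + 2k2 + 2k3 + k4) = -2.138284
s=0.000000, y=-2.138284:
  k1 = f(0.000000, -2.138284) = 0.021383
  k2 = f(0.150000, -2.135077) = 0.170789
  k3 = f(0.150000, -2.112666) = 0.170565
  k4 = f(0.300000, -2.087115) = 0.316391
  y ← -2.138284 + (0.3/6)·(k1 + 2k2 + 2k3 + k4) = -2.087260
y(0.3) ≈ -2.0873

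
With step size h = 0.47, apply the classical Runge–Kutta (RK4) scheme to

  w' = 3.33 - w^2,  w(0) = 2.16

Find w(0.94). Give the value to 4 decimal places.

1.8494

RK4: k1 = f(x_n, w_n); k2 = f(x_n + h/2, w_n + (h/2)·k1); k3 = f(x_n + h/2, w_n + (h/2)·k2); k4 = f(x_n + h, w_n + h·k3); w_{n+1} = w_n + (h/6)·(k1 + 2k2 + 2k3 + k4).
x=0.000000, w=2.160000:
  k1 = f(0.000000, 2.160000) = -1.335600
  k2 = f(0.235000, 1.846134) = -0.078211
  k3 = f(0.235000, 2.141620) = -1.256538
  k4 = f(0.470000, 1.569427) = 0.866899
  w ← 2.160000 + (0.47/6)·(k1 + 2k2 + 2k3 + k4) = 1.914174
x=0.470000, w=1.914174:
  k1 = f(0.470000, 1.914174) = -0.334064
  k2 = f(0.705000, 1.835669) = -0.039682
  k3 = f(0.705000, 1.904849) = -0.298450
  k4 = f(0.940000, 1.773903) = 0.183268
  w ← 1.914174 + (0.47/6)·(k1 + 2k2 + 2k3 + k4) = 1.849388
w(0.94) ≈ 1.8494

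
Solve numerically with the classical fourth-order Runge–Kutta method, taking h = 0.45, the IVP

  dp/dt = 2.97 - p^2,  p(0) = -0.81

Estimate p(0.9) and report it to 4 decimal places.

1.3257

RK4: k1 = f(t_n, p_n); k2 = f(t_n + h/2, p_n + (h/2)·k1); k3 = f(t_n + h/2, p_n + (h/2)·k2); k4 = f(t_n + h, p_n + h·k3); p_{n+1} = p_n + (h/6)·(k1 + 2k2 + 2k3 + k4).
t=0.000000, p=-0.810000:
  k1 = f(0.000000, -0.810000) = 2.313900
  k2 = f(0.225000, -0.289372) = 2.886264
  k3 = f(0.225000, -0.160591) = 2.944211
  k4 = f(0.450000, 0.514895) = 2.704883
  p ← -0.810000 + (0.45/6)·(k1 + 2k2 + 2k3 + k4) = 0.440980
t=0.450000, p=0.440980:
  k1 = f(0.450000, 0.440980) = 2.775537
  k2 = f(0.675000, 1.065476) = 1.834762
  k3 = f(0.675000, 0.853801) = 2.241023
  k4 = f(0.900000, 1.449440) = 0.869122
  p ← 0.440980 + (0.45/6)·(k1 + 2k2 + 2k3 + k4) = 1.325697
p(0.9) ≈ 1.3257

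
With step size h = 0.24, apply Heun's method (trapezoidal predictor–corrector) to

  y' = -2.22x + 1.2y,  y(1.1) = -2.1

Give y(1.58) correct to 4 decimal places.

-5.5688

Heun: k1 = f(x_n, y_n); k2 = f(x_n + h, y_n + h·k1); y_{n+1} = y_n + (h/2)·(k1 + k2).
x=1.100000, y=-2.100000:
  k1 = f(1.100000, -2.100000) = -4.962000
  k2 = f(1.340000, -3.290880) = -6.923856
  y ← -2.100000 + (0.24/2)·(-4.962000 + (-6.923856)) = -3.526303
x=1.340000, y=-3.526303:
  k1 = f(1.340000, -3.526303) = -7.206363
  k2 = f(1.580000, -5.255830) = -9.814596
  y ← -3.526303 + (0.24/2)·(-7.206363 + (-9.814596)) = -5.568818
y(1.58) ≈ -5.5688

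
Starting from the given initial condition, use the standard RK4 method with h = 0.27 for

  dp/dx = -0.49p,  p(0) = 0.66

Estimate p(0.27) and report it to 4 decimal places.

0.5782

RK4: k1 = f(x_n, p_n); k2 = f(x_n + h/2, p_n + (h/2)·k1); k3 = f(x_n + h/2, p_n + (h/2)·k2); k4 = f(x_n + h, p_n + h·k3); p_{n+1} = p_n + (h/6)·(k1 + 2k2 + 2k3 + k4).
x=0.000000, p=0.660000:
  k1 = f(0.000000, 0.660000) = -0.323400
  k2 = f(0.135000, 0.616341) = -0.302007
  k3 = f(0.135000, 0.619229) = -0.303422
  k4 = f(0.270000, 0.578076) = -0.283257
  p ← 0.660000 + (0.27/6)·(k1 + 2k2 + 2k3 + k4) = 0.578212
p(0.27) ≈ 0.5782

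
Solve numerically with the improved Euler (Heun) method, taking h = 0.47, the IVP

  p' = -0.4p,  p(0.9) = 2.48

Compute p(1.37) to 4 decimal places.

2.0576

Heun: k1 = f(x_n, p_n); k2 = f(x_n + h, p_n + h·k1); p_{n+1} = p_n + (h/2)·(k1 + k2).
x=0.900000, p=2.480000:
  k1 = f(0.900000, 2.480000) = -0.992000
  k2 = f(1.370000, 2.013760) = -0.805504
  p ← 2.480000 + (0.47/2)·(-0.992000 + (-0.805504)) = 2.057587
p(1.37) ≈ 2.0576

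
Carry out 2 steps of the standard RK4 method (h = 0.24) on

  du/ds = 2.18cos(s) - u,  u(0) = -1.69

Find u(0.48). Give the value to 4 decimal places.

-0.2501

RK4: k1 = f(s_n, u_n); k2 = f(s_n + h/2, u_n + (h/2)·k1); k3 = f(s_n + h/2, u_n + (h/2)·k2); k4 = f(s_n + h, u_n + h·k3); u_{n+1} = u_n + (h/6)·(k1 + 2k2 + 2k3 + k4).
s=0.000000, u=-1.690000:
  k1 = f(0.000000, -1.690000) = 3.870000
  k2 = f(0.120000, -1.225600) = 3.389923
  k3 = f(0.120000, -1.283209) = 3.447532
  k4 = f(0.240000, -0.862592) = 2.980109
  u ← -1.690000 + (0.24/6)·(k1 + 2k2 + 2k3 + k4) = -0.868999
s=0.240000, u=-0.868999:
  k1 = f(0.240000, -0.868999) = 2.986516
  k2 = f(0.360000, -0.510617) = 2.550872
  k3 = f(0.360000, -0.562895) = 2.603150
  k4 = f(0.480000, -0.244243) = 2.177892
  u ← -0.868999 + (0.24/6)·(k1 + 2k2 + 2k3 + k4) = -0.250101
u(0.48) ≈ -0.2501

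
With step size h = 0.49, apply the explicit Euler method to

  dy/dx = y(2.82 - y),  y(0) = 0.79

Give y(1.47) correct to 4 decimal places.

2.8889

Euler: y_{n+1} = y_n + h·f(x_n, y_n).
x=0.000000, y=0.790000: f=1.603700 → y ← 0.790000 + 0.49·1.603700 = 1.575813
x=0.490000, y=1.575813: f=1.960606 → y ← 1.575813 + 0.49·1.960606 = 2.536510
x=0.980000, y=2.536510: f=0.719075 → y ← 2.536510 + 0.49·0.719075 = 2.888857
y(1.47) ≈ 2.8889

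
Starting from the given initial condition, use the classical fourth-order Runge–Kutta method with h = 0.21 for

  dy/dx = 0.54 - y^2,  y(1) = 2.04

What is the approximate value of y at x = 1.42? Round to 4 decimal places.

RK4: k1 = f(x_n, y_n); k2 = f(x_n + h/2, y_n + (h/2)·k1); k3 = f(x_n + h/2, y_n + (h/2)·k2); k4 = f(x_n + h, y_n + h·k3); y_{n+1} = y_n + (h/6)·(k1 + 2k2 + 2k3 + k4).
x=1.000000, y=2.040000:
  k1 = f(1.000000, 2.040000) = -3.621600
  k2 = f(1.105000, 1.659732) = -2.214710
  k3 = f(1.105000, 1.807455) = -2.726895
  k4 = f(1.210000, 1.467352) = -1.613122
  y ← 2.040000 + (0.21/6)·(k1 + 2k2 + 2k3 + k4) = 1.510872
x=1.210000, y=1.510872:
  k1 = f(1.210000, 1.510872) = -1.742735
  k2 = f(1.315000, 1.327885) = -1.223279
  k3 = f(1.315000, 1.382428) = -1.371107
  k4 = f(1.420000, 1.222940) = -0.955582
  y ← 1.510872 + (0.21/6)·(k1 + 2k2 + 2k3 + k4) = 1.234824
y(1.42) ≈ 1.2348

1.2348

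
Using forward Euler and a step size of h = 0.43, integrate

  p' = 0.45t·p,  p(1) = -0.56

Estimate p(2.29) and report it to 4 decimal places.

-1.1604

Euler: p_{n+1} = p_n + h·f(t_n, p_n).
t=1.000000, p=-0.560000: f=-0.252000 → p ← -0.560000 + 0.43·(-0.252000) = -0.668360
t=1.430000, p=-0.668360: f=-0.430090 → p ← -0.668360 + 0.43·(-0.430090) = -0.853299
t=1.860000, p=-0.853299: f=-0.714211 → p ← -0.853299 + 0.43·(-0.714211) = -1.160409
p(2.29) ≈ -1.1604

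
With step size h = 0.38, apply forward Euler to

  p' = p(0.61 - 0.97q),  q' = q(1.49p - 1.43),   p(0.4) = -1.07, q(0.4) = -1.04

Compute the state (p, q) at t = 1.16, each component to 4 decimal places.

Euler on (p,q): p_{n+1} = p_n + h·p', q_{n+1} = q_n + h·q'.
0.400000: (-1.070000, -1.040000); f=(-1.732116, 3.145272) → (-1.728204, 0.155203)
0.780000: (-1.728204, 0.155203); f=(-0.794028, -0.621593) → (-2.029935, -0.081002)
(p(1.16), q(1.16)) ≈ (-2.0299, -0.0810)

-2.0299, -0.0810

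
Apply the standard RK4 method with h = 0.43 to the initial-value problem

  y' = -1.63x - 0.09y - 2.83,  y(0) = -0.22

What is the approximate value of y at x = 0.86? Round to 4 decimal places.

-3.1331

RK4: k1 = f(x_n, y_n); k2 = f(x_n + h/2, y_n + (h/2)·k1); k3 = f(x_n + h/2, y_n + (h/2)·k2); k4 = f(x_n + h, y_n + h·k3); y_{n+1} = y_n + (h/6)·(k1 + 2k2 + 2k3 + k4).
x=0.000000, y=-0.220000:
  k1 = f(0.000000, -0.220000) = -2.810200
  k2 = f(0.215000, -0.824193) = -3.106273
  k3 = f(0.215000, -0.887849) = -3.100544
  k4 = f(0.430000, -1.553234) = -3.391109
  y ← -0.220000 + (0.43/6)·(k1 + 2k2 + 2k3 + k4) = -1.554071
x=0.430000, y=-1.554071:
  k1 = f(0.430000, -1.554071) = -3.391034
  k2 = f(0.645000, -2.283143) = -3.675867
  k3 = f(0.645000, -2.344382) = -3.670356
  k4 = f(0.860000, -3.132324) = -3.949891
  y ← -1.554071 + (0.43/6)·(k1 + 2k2 + 2k3 + k4) = -3.133129
y(0.86) ≈ -3.1331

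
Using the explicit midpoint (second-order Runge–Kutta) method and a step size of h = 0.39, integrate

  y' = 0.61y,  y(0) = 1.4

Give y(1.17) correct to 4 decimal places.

Midpoint: k1 = f(t_n, y_n); k2 = f(t_n + h/2, y_n + (h/2)·k1); y_{n+1} = y_n + h·k2.
t=0.000000, y=1.400000:
  k1 = f(0.000000, 1.400000) = 0.854000
  k2 = f(0.195000, 1.566530) = 0.955583
  y ← 1.400000 + 0.39·0.955583 = 1.772677
t=0.390000, y=1.772677:
  k1 = f(0.390000, 1.772677) = 1.081333
  k2 = f(0.585000, 1.983537) = 1.209958
  y ← 1.772677 + 0.39·1.209958 = 2.244561
t=0.780000, y=2.244561:
  k1 = f(0.780000, 2.244561) = 1.369182
  k2 = f(0.975000, 2.511552) = 1.532046
  y ← 2.244561 + 0.39·1.532046 = 2.842059
y(1.17) ≈ 2.8421

2.8421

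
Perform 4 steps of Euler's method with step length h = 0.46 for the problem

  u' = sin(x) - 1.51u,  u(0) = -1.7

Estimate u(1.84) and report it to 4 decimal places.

0.5677

Euler: u_{n+1} = u_n + h·f(x_n, u_n).
x=0.000000, u=-1.700000: f=2.567000 → u ← -1.700000 + 0.46·2.567000 = -0.519180
x=0.460000, u=-0.519180: f=1.227910 → u ← -0.519180 + 0.46·1.227910 = 0.045659
x=0.920000, u=0.045659: f=0.726657 → u ← 0.045659 + 0.46·0.726657 = 0.379921
x=1.380000, u=0.379921: f=0.408173 → u ← 0.379921 + 0.46·0.408173 = 0.567680
u(1.84) ≈ 0.5677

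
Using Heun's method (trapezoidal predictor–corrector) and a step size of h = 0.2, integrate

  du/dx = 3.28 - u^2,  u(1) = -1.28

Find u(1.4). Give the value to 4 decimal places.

-0.3138

Heun: k1 = f(x_n, u_n); k2 = f(x_n + h, u_n + h·k1); u_{n+1} = u_n + (h/2)·(k1 + k2).
x=1.000000, u=-1.280000:
  k1 = f(1.000000, -1.280000) = 1.641600
  k2 = f(1.200000, -0.951680) = 2.374305
  u ← -1.280000 + (0.2/2)·(1.641600 + 2.374305) = -0.878409
x=1.200000, u=-0.878409:
  k1 = f(1.200000, -0.878409) = 2.508397
  k2 = f(1.400000, -0.376730) = 3.138074
  u ← -0.878409 + (0.2/2)·(2.508397 + 3.138074) = -0.313762
u(1.4) ≈ -0.3138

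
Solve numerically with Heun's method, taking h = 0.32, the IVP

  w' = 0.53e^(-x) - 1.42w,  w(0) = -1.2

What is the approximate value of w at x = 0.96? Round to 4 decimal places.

Heun: k1 = f(x_n, w_n); k2 = f(x_n + h, w_n + h·k1); w_{n+1} = w_n + (h/2)·(k1 + k2).
x=0.000000, w=-1.200000:
  k1 = f(0.000000, -1.200000) = 2.234000
  k2 = f(0.320000, -0.485120) = 1.073729
  w ← -1.200000 + (0.32/2)·(2.234000 + 1.073729) = -0.670763
x=0.320000, w=-0.670763:
  k1 = f(0.320000, -0.670763) = 1.337343
  k2 = f(0.640000, -0.242814) = 0.624260
  w ← -0.670763 + (0.32/2)·(1.337343 + 0.624260) = -0.356907
x=0.640000, w=-0.356907:
  k1 = f(0.640000, -0.356907) = 0.786273
  k2 = f(0.960000, -0.105300) = 0.352459
  w ← -0.356907 + (0.32/2)·(0.786273 + 0.352459) = -0.174710
w(0.96) ≈ -0.1747

-0.1747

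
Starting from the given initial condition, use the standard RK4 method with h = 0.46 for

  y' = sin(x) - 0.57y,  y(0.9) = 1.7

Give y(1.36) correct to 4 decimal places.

RK4: k1 = f(x_n, y_n); k2 = f(x_n + h/2, y_n + (h/2)·k1); k3 = f(x_n + h/2, y_n + (h/2)·k2); k4 = f(x_n + h, y_n + h·k3); y_{n+1} = y_n + (h/6)·(k1 + 2k2 + 2k3 + k4).
x=0.900000, y=1.700000:
  k1 = f(0.900000, 1.700000) = -0.185673
  k2 = f(1.130000, 1.657295) = -0.040246
  k3 = f(1.130000, 1.690743) = -0.059312
  k4 = f(1.360000, 1.672717) = 0.024416
  y ← 1.700000 + (0.46/6)·(k1 + 2k2 + 2k3 + k4) = 1.672371
y(1.36) ≈ 1.6724

1.6724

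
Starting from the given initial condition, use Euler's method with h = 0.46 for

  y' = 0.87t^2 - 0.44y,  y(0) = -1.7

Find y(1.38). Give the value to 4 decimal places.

Euler: y_{n+1} = y_n + h·f(t_n, y_n).
t=0.000000, y=-1.700000: f=0.748000 → y ← -1.700000 + 0.46·0.748000 = -1.355920
t=0.460000, y=-1.355920: f=0.780697 → y ← -1.355920 + 0.46·0.780697 = -0.996799
t=0.920000, y=-0.996799: f=1.174960 → y ← -0.996799 + 0.46·1.174960 = -0.456318
y(1.38) ≈ -0.4563

-0.4563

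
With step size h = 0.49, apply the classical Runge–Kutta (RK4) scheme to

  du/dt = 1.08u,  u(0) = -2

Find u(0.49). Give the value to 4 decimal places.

-3.3944

RK4: k1 = f(t_n, u_n); k2 = f(t_n + h/2, u_n + (h/2)·k1); k3 = f(t_n + h/2, u_n + (h/2)·k2); k4 = f(t_n + h, u_n + h·k3); u_{n+1} = u_n + (h/6)·(k1 + 2k2 + 2k3 + k4).
t=0.000000, u=-2.000000:
  k1 = f(0.000000, -2.000000) = -2.160000
  k2 = f(0.245000, -2.529200) = -2.731536
  k3 = f(0.245000, -2.669226) = -2.882764
  k4 = f(0.490000, -3.412555) = -3.685559
  u ← -2.000000 + (0.49/6)·(k1 + 2k2 + 2k3 + k4) = -3.394390
u(0.49) ≈ -3.3944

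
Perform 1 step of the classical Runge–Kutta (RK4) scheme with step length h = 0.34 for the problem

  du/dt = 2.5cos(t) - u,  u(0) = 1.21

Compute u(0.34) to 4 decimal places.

RK4: k1 = f(t_n, u_n); k2 = f(t_n + h/2, u_n + (h/2)·k1); k3 = f(t_n + h/2, u_n + (h/2)·k2); k4 = f(t_n + h, u_n + h·k3); u_{n+1} = u_n + (h/6)·(k1 + 2k2 + 2k3 + k4).
t=0.000000, u=1.210000:
  k1 = f(0.000000, 1.210000) = 1.290000
  k2 = f(0.170000, 1.429300) = 1.034662
  k3 = f(0.170000, 1.385893) = 1.078069
  k4 = f(0.340000, 1.576544) = 0.780343
  u ← 1.210000 + (0.34/6)·(k1 + 2k2 + 2k3 + k4) = 1.566762
u(0.34) ≈ 1.5668

1.5668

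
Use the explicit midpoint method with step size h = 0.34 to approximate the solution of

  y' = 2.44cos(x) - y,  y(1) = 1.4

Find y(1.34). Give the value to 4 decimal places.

1.2524

Midpoint: k1 = f(x_n, y_n); k2 = f(x_n + h/2, y_n + (h/2)·k1); y_{n+1} = y_n + h·k2.
x=1.000000, y=1.400000:
  k1 = f(1.000000, 1.400000) = -0.081662
  k2 = f(1.170000, 1.386117) = -0.434147
  y ← 1.400000 + 0.34·(-0.434147) = 1.252390
y(1.34) ≈ 1.2524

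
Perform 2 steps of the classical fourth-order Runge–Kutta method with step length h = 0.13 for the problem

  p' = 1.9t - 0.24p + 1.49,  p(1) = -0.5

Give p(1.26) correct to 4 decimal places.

0.4476

RK4: k1 = f(t_n, p_n); k2 = f(t_n + h/2, p_n + (h/2)·k1); k3 = f(t_n + h/2, p_n + (h/2)·k2); k4 = f(t_n + h, p_n + h·k3); p_{n+1} = p_n + (h/6)·(k1 + 2k2 + 2k3 + k4).
t=1.000000, p=-0.500000:
  k1 = f(1.000000, -0.500000) = 3.510000
  k2 = f(1.065000, -0.271850) = 3.578744
  k3 = f(1.065000, -0.267382) = 3.577672
  k4 = f(1.130000, -0.034903) = 3.645377
  p ← -0.500000 + (0.13/6)·(k1 + 2k2 + 2k3 + k4) = -0.034855
t=1.130000, p=-0.034855:
  k1 = f(1.130000, -0.034855) = 3.645365
  k2 = f(1.195000, 0.202093) = 3.711998
  k3 = f(1.195000, 0.206424) = 3.710958
  k4 = f(1.260000, 0.447569) = 3.776583
  p ← -0.034855 + (0.13/6)·(k1 + 2k2 + 2k3 + k4) = 0.447615
p(1.26) ≈ 0.4476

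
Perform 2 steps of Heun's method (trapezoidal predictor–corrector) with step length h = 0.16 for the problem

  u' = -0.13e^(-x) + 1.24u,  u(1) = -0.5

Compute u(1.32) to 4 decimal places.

-0.7581

Heun: k1 = f(x_n, u_n); k2 = f(x_n + h, u_n + h·k1); u_{n+1} = u_n + (h/2)·(k1 + k2).
x=1.000000, u=-0.500000:
  k1 = f(1.000000, -0.500000) = -0.667824
  k2 = f(1.160000, -0.606852) = -0.793250
  u ← -0.500000 + (0.16/2)·(-0.667824 + (-0.793250)) = -0.616886
x=1.160000, u=-0.616886:
  k1 = f(1.160000, -0.616886) = -0.805692
  k2 = f(1.320000, -0.745797) = -0.959515
  u ← -0.616886 + (0.16/2)·(-0.805692 + (-0.959515)) = -0.758102
u(1.32) ≈ -0.7581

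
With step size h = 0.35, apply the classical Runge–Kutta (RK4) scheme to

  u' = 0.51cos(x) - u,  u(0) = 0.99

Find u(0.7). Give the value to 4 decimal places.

RK4: k1 = f(x_n, u_n); k2 = f(x_n + h/2, u_n + (h/2)·k1); k3 = f(x_n + h/2, u_n + (h/2)·k2); k4 = f(x_n + h, u_n + h·k3); u_{n+1} = u_n + (h/6)·(k1 + 2k2 + 2k3 + k4).
x=0.000000, u=0.990000:
  k1 = f(0.000000, 0.990000) = -0.480000
  k2 = f(0.175000, 0.906000) = -0.403789
  k3 = f(0.175000, 0.919337) = -0.417126
  k4 = f(0.350000, 0.844006) = -0.364926
  u ← 0.990000 + (0.35/6)·(k1 + 2k2 + 2k3 + k4) = 0.844939
x=0.350000, u=0.844939:
  k1 = f(0.350000, 0.844939) = -0.365859
  k2 = f(0.525000, 0.780914) = -0.339599
  k3 = f(0.525000, 0.785509) = -0.344194
  k4 = f(0.700000, 0.724471) = -0.334402
  u ← 0.844939 + (0.35/6)·(k1 + 2k2 + 2k3 + k4) = 0.724315
u(0.7) ≈ 0.7243

0.7243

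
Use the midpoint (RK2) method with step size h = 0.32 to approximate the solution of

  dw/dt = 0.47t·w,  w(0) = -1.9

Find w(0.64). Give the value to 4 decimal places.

Midpoint: k1 = f(t_n, w_n); k2 = f(t_n + h/2, w_n + (h/2)·k1); w_{n+1} = w_n + h·k2.
t=0.000000, w=-1.900000:
  k1 = f(0.000000, -1.900000) = 0.000000
  k2 = f(0.160000, -1.900000) = -0.142880
  w ← -1.900000 + 0.32·(-0.142880) = -1.945722
t=0.320000, w=-1.945722:
  k1 = f(0.320000, -1.945722) = -0.292637
  k2 = f(0.480000, -1.992543) = -0.449518
  w ← -1.945722 + 0.32·(-0.449518) = -2.089567
w(0.64) ≈ -2.0896

-2.0896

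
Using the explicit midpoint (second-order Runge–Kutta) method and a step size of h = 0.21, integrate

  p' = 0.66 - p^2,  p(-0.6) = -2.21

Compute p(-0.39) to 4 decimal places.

-3.5501

Midpoint: k1 = f(x_n, p_n); k2 = f(x_n + h/2, p_n + (h/2)·k1); p_{n+1} = p_n + h·k2.
x=-0.600000, p=-2.210000:
  k1 = f(-0.600000, -2.210000) = -4.224100
  k2 = f(-0.495000, -2.653531) = -6.381224
  p ← -2.210000 + 0.21·(-6.381224) = -3.550057
p(-0.39) ≈ -3.5501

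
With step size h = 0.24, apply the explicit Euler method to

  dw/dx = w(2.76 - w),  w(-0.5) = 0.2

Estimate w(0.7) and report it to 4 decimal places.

1.6063

Euler: w_{n+1} = w_n + h·f(x_n, w_n).
x=-0.500000, w=0.200000: f=0.512000 → w ← 0.200000 + 0.24·0.512000 = 0.322880
x=-0.260000, w=0.322880: f=0.786897 → w ← 0.322880 + 0.24·0.786897 = 0.511735
x=-0.020000, w=0.511735: f=1.150517 → w ← 0.511735 + 0.24·1.150517 = 0.787859
x=0.220000, w=0.787859: f=1.553769 → w ← 0.787859 + 0.24·1.553769 = 1.160764
x=0.460000, w=1.160764: f=1.856336 → w ← 1.160764 + 0.24·1.856336 = 1.606285
w(0.7) ≈ 1.6063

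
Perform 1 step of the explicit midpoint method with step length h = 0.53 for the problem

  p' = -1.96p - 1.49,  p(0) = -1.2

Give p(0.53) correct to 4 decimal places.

-0.9804

Midpoint: k1 = f(x_n, p_n); k2 = f(x_n + h/2, p_n + (h/2)·k1); p_{n+1} = p_n + h·k2.
x=0.000000, p=-1.200000:
  k1 = f(0.000000, -1.200000) = 0.862000
  k2 = f(0.265000, -0.971570) = 0.414277
  p ← -1.200000 + 0.53·0.414277 = -0.980433
p(0.53) ≈ -0.9804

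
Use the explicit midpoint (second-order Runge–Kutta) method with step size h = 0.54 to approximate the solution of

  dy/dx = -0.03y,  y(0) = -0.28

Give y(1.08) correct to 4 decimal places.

-0.2711

Midpoint: k1 = f(x_n, y_n); k2 = f(x_n + h/2, y_n + (h/2)·k1); y_{n+1} = y_n + h·k2.
x=0.000000, y=-0.280000:
  k1 = f(0.000000, -0.280000) = 0.008400
  k2 = f(0.270000, -0.277732) = 0.008332
  y ← -0.280000 + 0.54·0.008332 = -0.275501
x=0.540000, y=-0.275501:
  k1 = f(0.540000, -0.275501) = 0.008265
  k2 = f(0.810000, -0.273269) = 0.008198
  y ← -0.275501 + 0.54·0.008198 = -0.271074
y(1.08) ≈ -0.2711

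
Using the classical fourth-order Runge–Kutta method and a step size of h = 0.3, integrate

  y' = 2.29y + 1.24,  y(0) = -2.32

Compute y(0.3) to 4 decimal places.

RK4: k1 = f(t_n, y_n); k2 = f(t_n + h/2, y_n + (h/2)·k1); k3 = f(t_n + h/2, y_n + (h/2)·k2); k4 = f(t_n + h, y_n + h·k3); y_{n+1} = y_n + (h/6)·(k1 + 2k2 + 2k3 + k4).
t=0.000000, y=-2.320000:
  k1 = f(0.000000, -2.320000) = -4.072800
  k2 = f(0.150000, -2.930920) = -5.471807
  k3 = f(0.150000, -3.140771) = -5.952366
  k4 = f(0.300000, -4.105710) = -8.162075
  y ← -2.320000 + (0.3/6)·(k1 + 2k2 + 2k3 + k4) = -4.074161
y(0.3) ≈ -4.0742

-4.0742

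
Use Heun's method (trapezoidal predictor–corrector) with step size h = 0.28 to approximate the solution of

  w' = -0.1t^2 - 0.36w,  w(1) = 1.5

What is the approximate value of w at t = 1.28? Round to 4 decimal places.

Heun: k1 = f(t_n, w_n); k2 = f(t_n + h, w_n + h·k1); w_{n+1} = w_n + (h/2)·(k1 + k2).
t=1.000000, w=1.500000:
  k1 = f(1.000000, 1.500000) = -0.640000
  k2 = f(1.280000, 1.320800) = -0.639328
  w ← 1.500000 + (0.28/2)·(-0.640000 + (-0.639328)) = 1.320894
w(1.28) ≈ 1.3209

1.3209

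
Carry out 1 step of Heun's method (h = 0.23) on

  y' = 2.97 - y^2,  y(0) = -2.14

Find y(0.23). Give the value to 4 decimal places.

-2.7082

Heun: k1 = f(s_n, y_n); k2 = f(s_n + h, y_n + h·k1); y_{n+1} = y_n + (h/2)·(k1 + k2).
s=0.000000, y=-2.140000:
  k1 = f(0.000000, -2.140000) = -1.609600
  k2 = f(0.230000, -2.510208) = -3.331144
  y ← -2.140000 + (0.23/2)·(-1.609600 + (-3.331144)) = -2.708186
y(0.23) ≈ -2.7082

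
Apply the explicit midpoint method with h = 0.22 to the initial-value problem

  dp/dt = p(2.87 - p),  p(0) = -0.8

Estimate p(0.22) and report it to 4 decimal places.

Midpoint: k1 = f(t_n, p_n); k2 = f(t_n + h/2, p_n + (h/2)·k1); p_{n+1} = p_n + h·k2.
t=0.000000, p=-0.800000:
  k1 = f(0.000000, -0.800000) = -2.936000
  k2 = f(0.110000, -1.122960) = -4.483934
  p ← -0.800000 + 0.22·(-4.483934) = -1.786466
p(0.22) ≈ -1.7865

-1.7865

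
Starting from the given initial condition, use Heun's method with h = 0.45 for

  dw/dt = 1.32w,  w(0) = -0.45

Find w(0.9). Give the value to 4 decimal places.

-1.4105

Heun: k1 = f(t_n, w_n); k2 = f(t_n + h, w_n + h·k1); w_{n+1} = w_n + (h/2)·(k1 + k2).
t=0.000000, w=-0.450000:
  k1 = f(0.000000, -0.450000) = -0.594000
  k2 = f(0.450000, -0.717300) = -0.946836
  w ← -0.450000 + (0.45/2)·(-0.594000 + (-0.946836)) = -0.796688
t=0.450000, w=-0.796688:
  k1 = f(0.450000, -0.796688) = -1.051628
  k2 = f(0.900000, -1.269921) = -1.676295
  w ← -0.796688 + (0.45/2)·(-1.051628 + (-1.676295)) = -1.410471
w(0.9) ≈ -1.4105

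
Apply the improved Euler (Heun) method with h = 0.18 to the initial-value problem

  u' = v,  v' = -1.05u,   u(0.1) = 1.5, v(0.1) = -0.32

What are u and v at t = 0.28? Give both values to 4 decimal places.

1.4169, -0.5981

Heun on (u,v): k1 = f(t_n, state_n); k2 = f(t_n + h, state_n + h·k1); state_{n+1} = state_n + (h/2)·(k1 + k2).
0.100000: (1.500000, -0.320000)
  k1 = (-0.320000, -1.575000)
  predictor → (1.442400, -0.603500)
  k2 = (-0.603500, -1.514520)
  → (1.416885, -0.598057)
(u(0.28), v(0.28)) ≈ (1.4169, -0.5981)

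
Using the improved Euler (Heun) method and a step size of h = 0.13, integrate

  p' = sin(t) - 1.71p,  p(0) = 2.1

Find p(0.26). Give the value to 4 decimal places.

1.3821

Heun: k1 = f(t_n, p_n); k2 = f(t_n + h, p_n + h·k1); p_{n+1} = p_n + (h/2)·(k1 + k2).
t=0.000000, p=2.100000:
  k1 = f(0.000000, 2.100000) = -3.591000
  k2 = f(0.130000, 1.633170) = -2.663087
  p ← 2.100000 + (0.13/2)·(-3.591000 + (-2.663087)) = 1.693484
t=0.130000, p=1.693484:
  k1 = f(0.130000, 1.693484) = -2.766224
  k2 = f(0.260000, 1.333875) = -2.023846
  p ← 1.693484 + (0.13/2)·(-2.766224 + (-2.023846)) = 1.382130
p(0.26) ≈ 1.3821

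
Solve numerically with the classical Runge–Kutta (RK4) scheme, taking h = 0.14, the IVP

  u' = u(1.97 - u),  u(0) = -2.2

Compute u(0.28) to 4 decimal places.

RK4: k1 = f(x_n, u_n); k2 = f(x_n + h/2, u_n + (h/2)·k1); k3 = f(x_n + h/2, u_n + (h/2)·k2); k4 = f(x_n + h, u_n + h·k3); u_{n+1} = u_n + (h/6)·(k1 + 2k2 + 2k3 + k4).
x=0.000000, u=-2.200000:
  k1 = f(0.000000, -2.200000) = -9.174000
  k2 = f(0.070000, -2.842180) = -13.677082
  k3 = f(0.070000, -3.157396) = -16.189217
  k4 = f(0.140000, -4.466490) = -28.748523
  u ← -2.200000 + (0.14/6)·(k1 + 2k2 + 2k3 + k4) = -4.478619
x=0.140000, u=-4.478619:
  k1 = f(0.140000, -4.478619) = -28.880913
  k2 = f(0.210000, -6.500283) = -55.059243
  k3 = f(0.210000, -8.332766) = -85.850547
  k4 = f(0.280000, -16.497696) = -304.674436
  u ← -4.478619 + (0.14/6)·(k1 + 2k2 + 2k3 + k4) = -18.837368
u(0.28) ≈ -18.8374

-18.8374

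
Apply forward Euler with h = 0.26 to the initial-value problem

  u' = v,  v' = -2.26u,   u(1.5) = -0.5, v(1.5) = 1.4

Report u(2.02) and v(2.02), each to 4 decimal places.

Euler on (u,v): u_{n+1} = u_n + h·u', v_{n+1} = v_n + h·v'.
1.500000: (-0.500000, 1.400000); f=(1.400000, 1.130000) → (-0.136000, 1.693800)
1.760000: (-0.136000, 1.693800); f=(1.693800, 0.307360) → (0.304388, 1.773714)
(u(2.02), v(2.02)) ≈ (0.3044, 1.7737)

0.3044, 1.7737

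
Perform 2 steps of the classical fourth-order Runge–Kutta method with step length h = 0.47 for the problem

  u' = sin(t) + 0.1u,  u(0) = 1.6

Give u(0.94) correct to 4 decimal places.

2.1815

RK4: k1 = f(t_n, u_n); k2 = f(t_n + h/2, u_n + (h/2)·k1); k3 = f(t_n + h/2, u_n + (h/2)·k2); k4 = f(t_n + h, u_n + h·k3); u_{n+1} = u_n + (h/6)·(k1 + 2k2 + 2k3 + k4).
t=0.000000, u=1.600000:
  k1 = f(0.000000, 1.600000) = 0.160000
  k2 = f(0.235000, 1.637600) = 0.396603
  k3 = f(0.235000, 1.693202) = 0.402163
  k4 = f(0.470000, 1.789017) = 0.631788
  u ← 1.600000 + (0.47/6)·(k1 + 2k2 + 2k3 + k4) = 1.787163
t=0.470000, u=1.787163:
  k1 = f(0.470000, 1.787163) = 0.631603
  k2 = f(0.705000, 1.935590) = 0.841593
  k3 = f(0.705000, 1.984938) = 0.846528
  k4 = f(0.940000, 2.185031) = 1.026061
  u ← 1.787163 + (0.47/6)·(k1 + 2k2 + 2k3 + k4) = 2.181486
u(0.94) ≈ 2.1815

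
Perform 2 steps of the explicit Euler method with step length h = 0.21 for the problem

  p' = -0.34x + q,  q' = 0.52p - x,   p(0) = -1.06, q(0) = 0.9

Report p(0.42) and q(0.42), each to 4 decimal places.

Euler on (p,q): p_{n+1} = p_n + h·p', q_{n+1} = q_n + h·q'.
0.000000: (-1.060000, 0.900000); f=(0.900000, -0.551200) → (-0.871000, 0.784248)
0.210000: (-0.871000, 0.784248); f=(0.712848, -0.662920) → (-0.721302, 0.645035)
(p(0.42), q(0.42)) ≈ (-0.7213, 0.6450)

-0.7213, 0.6450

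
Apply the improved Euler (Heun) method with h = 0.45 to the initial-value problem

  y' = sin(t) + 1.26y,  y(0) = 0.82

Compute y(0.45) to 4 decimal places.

1.5146

Heun: k1 = f(t_n, y_n); k2 = f(t_n + h, y_n + h·k1); y_{n+1} = y_n + (h/2)·(k1 + k2).
t=0.000000, y=0.820000:
  k1 = f(0.000000, 0.820000) = 1.033200
  k2 = f(0.450000, 1.284940) = 2.053990
  y ← 0.820000 + (0.45/2)·(1.033200 + 2.053990) = 1.514618
y(0.45) ≈ 1.5146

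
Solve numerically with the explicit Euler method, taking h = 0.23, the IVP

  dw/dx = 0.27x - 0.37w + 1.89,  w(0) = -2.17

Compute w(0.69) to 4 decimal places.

Euler: w_{n+1} = w_n + h·f(x_n, w_n).
x=0.000000, w=-2.170000: f=2.692900 → w ← -2.170000 + 0.23·2.692900 = -1.550633
x=0.230000, w=-1.550633: f=2.525834 → w ← -1.550633 + 0.23·2.525834 = -0.969691
x=0.460000, w=-0.969691: f=2.372986 → w ← -0.969691 + 0.23·2.372986 = -0.423904
w(0.69) ≈ -0.4239

-0.4239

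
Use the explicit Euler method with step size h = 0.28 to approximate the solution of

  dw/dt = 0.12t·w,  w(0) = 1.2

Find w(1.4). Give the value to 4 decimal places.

1.3167

Euler: w_{n+1} = w_n + h·f(t_n, w_n).
t=0.000000, w=1.200000: f=0.000000 → w ← 1.200000 + 0.28·0.000000 = 1.200000
t=0.280000, w=1.200000: f=0.040320 → w ← 1.200000 + 0.28·0.040320 = 1.211290
t=0.560000, w=1.211290: f=0.081399 → w ← 1.211290 + 0.28·0.081399 = 1.234081
t=0.840000, w=1.234081: f=0.124395 → w ← 1.234081 + 0.28·0.124395 = 1.268912
t=1.120000, w=1.268912: f=0.170542 → w ← 1.268912 + 0.28·0.170542 = 1.316664
w(1.4) ≈ 1.3167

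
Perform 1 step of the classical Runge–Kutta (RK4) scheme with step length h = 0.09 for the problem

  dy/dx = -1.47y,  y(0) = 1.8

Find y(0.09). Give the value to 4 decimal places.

RK4: k1 = f(x_n, y_n); k2 = f(x_n + h/2, y_n + (h/2)·k1); k3 = f(x_n + h/2, y_n + (h/2)·k2); k4 = f(x_n + h, y_n + h·k3); y_{n+1} = y_n + (h/6)·(k1 + 2k2 + 2k3 + k4).
x=0.000000, y=1.800000:
  k1 = f(0.000000, 1.800000) = -2.646000
  k2 = f(0.045000, 1.680930) = -2.470967
  k3 = f(0.045000, 1.688806) = -2.482546
  k4 = f(0.090000, 1.576571) = -2.317559
  y ← 1.800000 + (0.09/6)·(k1 + 2k2 + 2k3 + k4) = 1.576941
y(0.09) ≈ 1.5769

1.5769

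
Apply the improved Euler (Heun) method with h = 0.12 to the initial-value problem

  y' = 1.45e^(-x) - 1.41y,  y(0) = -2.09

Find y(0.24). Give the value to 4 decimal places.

Heun: k1 = f(x_n, y_n); k2 = f(x_n + h, y_n + h·k1); y_{n+1} = y_n + (h/2)·(k1 + k2).
x=0.000000, y=-2.090000:
  k1 = f(0.000000, -2.090000) = 4.396900
  k2 = f(0.120000, -1.562372) = 3.488979
  y ← -2.090000 + (0.12/2)·(4.396900 + 3.488979) = -1.616847
x=0.120000, y=-1.616847:
  k1 = f(0.120000, -1.616847) = 3.565789
  k2 = f(0.240000, -1.188953) = 2.817033
  y ← -1.616847 + (0.12/2)·(3.565789 + 2.817033) = -1.233878
y(0.24) ≈ -1.2339

-1.2339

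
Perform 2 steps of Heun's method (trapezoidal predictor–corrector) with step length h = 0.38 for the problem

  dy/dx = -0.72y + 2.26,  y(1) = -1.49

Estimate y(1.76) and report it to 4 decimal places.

Heun: k1 = f(x_n, y_n); k2 = f(x_n + h, y_n + h·k1); y_{n+1} = y_n + (h/2)·(k1 + k2).
x=1.000000, y=-1.490000:
  k1 = f(1.000000, -1.490000) = 3.332800
  k2 = f(1.380000, -0.223536) = 2.420946
  y ← -1.490000 + (0.38/2)·(3.332800 + 2.420946) = -0.396788
x=1.380000, y=-0.396788:
  k1 = f(1.380000, -0.396788) = 2.545688
  k2 = f(1.760000, 0.570573) = 1.849187
  y ← -0.396788 + (0.38/2)·(2.545688 + 1.849187) = 0.438238
y(1.76) ≈ 0.4382

0.4382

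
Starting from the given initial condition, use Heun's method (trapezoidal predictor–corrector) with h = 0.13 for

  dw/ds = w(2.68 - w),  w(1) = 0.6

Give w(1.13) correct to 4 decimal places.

Heun: k1 = f(s_n, w_n); k2 = f(s_n + h, w_n + h·k1); w_{n+1} = w_n + (h/2)·(k1 + k2).
s=1.000000, w=0.600000:
  k1 = f(1.000000, 0.600000) = 1.248000
  k2 = f(1.130000, 0.762240) = 1.461793
  w ← 0.600000 + (0.13/2)·(1.248000 + 1.461793) = 0.776137
w(1.13) ≈ 0.7761

0.7761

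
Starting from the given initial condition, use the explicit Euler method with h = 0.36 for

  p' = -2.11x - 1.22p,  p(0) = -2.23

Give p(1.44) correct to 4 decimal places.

Euler: p_{n+1} = p_n + h·f(x_n, p_n).
x=0.000000, p=-2.230000: f=2.720600 → p ← -2.230000 + 0.36·2.720600 = -1.250584
x=0.360000, p=-1.250584: f=0.766112 → p ← -1.250584 + 0.36·0.766112 = -0.974784
x=0.720000, p=-0.974784: f=-0.329964 → p ← -0.974784 + 0.36·(-0.329964) = -1.093571
x=1.080000, p=-1.093571: f=-0.944644 → p ← -1.093571 + 0.36·(-0.944644) = -1.433642
p(1.44) ≈ -1.4336

-1.4336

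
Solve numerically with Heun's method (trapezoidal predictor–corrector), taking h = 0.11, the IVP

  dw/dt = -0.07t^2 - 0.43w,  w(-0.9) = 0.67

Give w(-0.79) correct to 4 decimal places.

Heun: k1 = f(t_n, w_n); k2 = f(t_n + h, w_n + h·k1); w_{n+1} = w_n + (h/2)·(k1 + k2).
t=-0.900000, w=0.670000:
  k1 = f(-0.900000, 0.670000) = -0.344800
  k2 = f(-0.790000, 0.632072) = -0.315478
  w ← 0.670000 + (0.11/2)·(-0.344800 + (-0.315478)) = 0.633685
w(-0.79) ≈ 0.6337

0.6337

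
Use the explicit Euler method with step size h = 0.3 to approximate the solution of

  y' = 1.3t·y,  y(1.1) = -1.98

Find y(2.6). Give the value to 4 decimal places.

-24.5633

Euler: y_{n+1} = y_n + h·f(t_n, y_n).
t=1.100000, y=-1.980000: f=-2.831400 → y ← -1.980000 + 0.3·(-2.831400) = -2.829420
t=1.400000, y=-2.829420: f=-5.149544 → y ← -2.829420 + 0.3·(-5.149544) = -4.374283
t=1.700000, y=-4.374283: f=-9.667166 → y ← -4.374283 + 0.3·(-9.667166) = -7.274433
t=2.000000, y=-7.274433: f=-18.913526 → y ← -7.274433 + 0.3·(-18.913526) = -12.948491
t=2.300000, y=-12.948491: f=-38.715988 → y ← -12.948491 + 0.3·(-38.715988) = -24.563287
y(2.6) ≈ -24.5633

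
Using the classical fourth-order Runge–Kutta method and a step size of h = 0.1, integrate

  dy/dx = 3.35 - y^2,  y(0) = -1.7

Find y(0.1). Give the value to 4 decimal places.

-1.6453

RK4: k1 = f(x_n, y_n); k2 = f(x_n + h/2, y_n + (h/2)·k1); k3 = f(x_n + h/2, y_n + (h/2)·k2); k4 = f(x_n + h, y_n + h·k3); y_{n+1} = y_n + (h/6)·(k1 + 2k2 + 2k3 + k4).
x=0.000000, y=-1.700000:
  k1 = f(0.000000, -1.700000) = 0.460000
  k2 = f(0.050000, -1.677000) = 0.537671
  k3 = f(0.050000, -1.673116) = 0.550681
  k4 = f(0.100000, -1.644932) = 0.644199
  y ← -1.700000 + (0.1/6)·(k1 + 2k2 + 2k3 + k4) = -1.645318
y(0.1) ≈ -1.6453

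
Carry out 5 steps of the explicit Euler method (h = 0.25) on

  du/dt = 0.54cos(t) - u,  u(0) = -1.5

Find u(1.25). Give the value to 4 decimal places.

-0.0444

Euler: u_{n+1} = u_n + h·f(t_n, u_n).
t=0.000000, u=-1.500000: f=2.040000 → u ← -1.500000 + 0.25·2.040000 = -0.990000
t=0.250000, u=-0.990000: f=1.513213 → u ← -0.990000 + 0.25·1.513213 = -0.611697
t=0.500000, u=-0.611697: f=1.085591 → u ← -0.611697 + 0.25·1.085591 = -0.340299
t=0.750000, u=-0.340299: f=0.735411 → u ← -0.340299 + 0.25·0.735411 = -0.156446
t=1.000000, u=-0.156446: f=0.448209 → u ← -0.156446 + 0.25·0.448209 = -0.044394
u(1.25) ≈ -0.0444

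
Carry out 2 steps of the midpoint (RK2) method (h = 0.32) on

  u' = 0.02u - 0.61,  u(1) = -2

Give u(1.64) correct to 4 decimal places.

-2.4187

Midpoint: k1 = f(x_n, u_n); k2 = f(x_n + h/2, u_n + (h/2)·k1); u_{n+1} = u_n + h·k2.
x=1.000000, u=-2.000000:
  k1 = f(1.000000, -2.000000) = -0.650000
  k2 = f(1.160000, -2.104000) = -0.652080
  u ← -2.000000 + 0.32·(-0.652080) = -2.208666
x=1.320000, u=-2.208666:
  k1 = f(1.320000, -2.208666) = -0.654173
  k2 = f(1.480000, -2.313333) = -0.656267
  u ← -2.208666 + 0.32·(-0.656267) = -2.418671
u(1.64) ≈ -2.4187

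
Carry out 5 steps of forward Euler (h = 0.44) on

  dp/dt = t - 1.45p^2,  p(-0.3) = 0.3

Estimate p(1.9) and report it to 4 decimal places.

Euler: p_{n+1} = p_n + h·f(t_n, p_n).
t=-0.300000, p=0.300000: f=-0.430500 → p ← 0.300000 + 0.44·(-0.430500) = 0.110580
t=0.140000, p=0.110580: f=0.122269 → p ← 0.110580 + 0.44·0.122269 = 0.164379
t=0.580000, p=0.164379: f=0.540821 → p ← 0.164379 + 0.44·0.540821 = 0.402340
t=1.020000, p=0.402340: f=0.785278 → p ← 0.402340 + 0.44·0.785278 = 0.747862
t=1.460000, p=0.747862: f=0.649019 → p ← 0.747862 + 0.44·0.649019 = 1.033430
p(1.9) ≈ 1.0334

1.0334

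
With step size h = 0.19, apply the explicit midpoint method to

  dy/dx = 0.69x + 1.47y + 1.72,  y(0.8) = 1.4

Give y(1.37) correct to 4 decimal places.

Midpoint: k1 = f(x_n, y_n); k2 = f(x_n + h/2, y_n + (h/2)·k1); y_{n+1} = y_n + h·k2.
x=0.800000, y=1.400000:
  k1 = f(0.800000, 1.400000) = 4.330000
  k2 = f(0.895000, 1.811350) = 5.000235
  y ← 1.400000 + 0.19·5.000235 = 2.350045
x=0.990000, y=2.350045:
  k1 = f(0.990000, 2.350045) = 5.857665
  k2 = f(1.085000, 2.906523) = 6.741238
  y ← 2.350045 + 0.19·6.741238 = 3.630880
x=1.180000, y=3.630880:
  k1 = f(1.180000, 3.630880) = 7.871593
  k2 = f(1.275000, 4.378681) = 9.036411
  y ← 3.630880 + 0.19·9.036411 = 5.347798
y(1.37) ≈ 5.3478

5.3478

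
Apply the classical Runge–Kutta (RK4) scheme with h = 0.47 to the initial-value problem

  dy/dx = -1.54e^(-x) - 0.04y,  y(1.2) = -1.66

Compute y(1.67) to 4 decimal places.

RK4: k1 = f(x_n, y_n); k2 = f(x_n + h/2, y_n + (h/2)·k1); k3 = f(x_n + h/2, y_n + (h/2)·k2); k4 = f(x_n + h, y_n + h·k3); y_{n+1} = y_n + (h/6)·(k1 + 2k2 + 2k3 + k4).
x=1.200000, y=-1.660000:
  k1 = f(1.200000, -1.660000) = -0.397439
  k2 = f(1.435000, -1.753398) = -0.296562
  k3 = f(1.435000, -1.729692) = -0.297510
  k4 = f(1.670000, -1.799830) = -0.217907
  y ← -1.660000 + (0.47/6)·(k1 + 2k2 + 2k3 + k4) = -1.801273
y(1.67) ≈ -1.8013

-1.8013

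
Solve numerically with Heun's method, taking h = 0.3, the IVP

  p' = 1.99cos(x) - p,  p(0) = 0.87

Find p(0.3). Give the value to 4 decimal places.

1.1423

Heun: k1 = f(x_n, p_n); k2 = f(x_n + h, p_n + h·k1); p_{n+1} = p_n + (h/2)·(k1 + k2).
x=0.000000, p=0.870000:
  k1 = f(0.000000, 0.870000) = 1.120000
  k2 = f(0.300000, 1.206000) = 0.695120
  p ← 0.870000 + (0.3/2)·(1.120000 + 0.695120) = 1.142268
p(0.3) ≈ 1.1423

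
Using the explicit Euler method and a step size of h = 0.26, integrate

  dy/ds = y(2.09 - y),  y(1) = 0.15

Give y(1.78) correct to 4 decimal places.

Euler: y_{n+1} = y_n + h·f(s_n, y_n).
s=1.000000, y=0.150000: f=0.291000 → y ← 0.150000 + 0.26·0.291000 = 0.225660
s=1.260000, y=0.225660: f=0.420707 → y ← 0.225660 + 0.26·0.420707 = 0.335044
s=1.520000, y=0.335044: f=0.587987 → y ← 0.335044 + 0.26·0.587987 = 0.487920
y(1.78) ≈ 0.4879

0.4879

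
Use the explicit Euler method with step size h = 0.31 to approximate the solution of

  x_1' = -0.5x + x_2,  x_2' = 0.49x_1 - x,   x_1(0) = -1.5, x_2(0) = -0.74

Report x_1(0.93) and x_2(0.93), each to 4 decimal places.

Euler on (x_1,x_2): x_1_{n+1} = x_1_n + h·x_1', x_2_{n+1} = x_2_n + h·x_2'.
0.000000: (-1.500000, -0.740000); f=(-0.740000, -0.735000) → (-1.729400, -0.967850)
0.310000: (-1.729400, -0.967850); f=(-1.122850, -1.157406) → (-2.077484, -1.326646)
0.620000: (-2.077484, -1.326646); f=(-1.636646, -1.637967) → (-2.584844, -1.834416)
(x_1(0.93), x_2(0.93)) ≈ (-2.5848, -1.8344)

-2.5848, -1.8344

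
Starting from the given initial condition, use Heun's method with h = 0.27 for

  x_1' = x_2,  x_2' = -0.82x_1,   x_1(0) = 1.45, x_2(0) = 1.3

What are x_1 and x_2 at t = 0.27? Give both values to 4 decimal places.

Heun on (x_1,x_2): k1 = f(t_n, state_n); k2 = f(t_n + h, state_n + h·k1); state_{n+1} = state_n + (h/2)·(k1 + k2).
0.000000: (1.450000, 1.300000)
  k1 = (1.300000, -1.189000)
  predictor → (1.801000, 0.978970)
  k2 = (0.978970, -1.476820)
  → (1.757661, 0.940114)
(x_1(0.27), x_2(0.27)) ≈ (1.7577, 0.9401)

1.7577, 0.9401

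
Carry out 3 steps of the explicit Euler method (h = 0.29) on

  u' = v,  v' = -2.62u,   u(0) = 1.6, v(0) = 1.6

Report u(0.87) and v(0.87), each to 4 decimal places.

1.8321, -2.8368

Euler on (u,v): u_{n+1} = u_n + h·u', v_{n+1} = v_n + h·v'.
0.000000: (1.600000, 1.600000); f=(1.600000, -4.192000) → (2.064000, 0.384320)
0.290000: (2.064000, 0.384320); f=(0.384320, -5.407680) → (2.175453, -1.183907)
0.580000: (2.175453, -1.183907); f=(-1.183907, -5.699686) → (1.832120, -2.836816)
(u(0.87), v(0.87)) ≈ (1.8321, -2.8368)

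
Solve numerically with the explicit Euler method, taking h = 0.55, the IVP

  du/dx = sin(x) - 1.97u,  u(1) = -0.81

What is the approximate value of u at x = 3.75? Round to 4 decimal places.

Euler: u_{n+1} = u_n + h·f(x_n, u_n).
x=1.000000, u=-0.810000: f=2.437171 → u ← -0.810000 + 0.55·2.437171 = 0.530444
x=1.550000, u=0.530444: f=-0.045191 → u ← 0.530444 + 0.55·(-0.045191) = 0.505589
x=2.100000, u=0.505589: f=-0.132801 → u ← 0.505589 + 0.55·(-0.132801) = 0.432548
x=2.650000, u=0.432548: f=-0.380090 → u ← 0.432548 + 0.55·(-0.380090) = 0.223499
x=3.200000, u=0.223499: f=-0.498667 → u ← 0.223499 + 0.55·(-0.498667) = -0.050768
u(3.75) ≈ -0.0508

-0.0508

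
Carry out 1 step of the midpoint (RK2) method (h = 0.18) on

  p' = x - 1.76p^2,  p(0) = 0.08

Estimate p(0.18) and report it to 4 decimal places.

0.0942

Midpoint: k1 = f(x_n, p_n); k2 = f(x_n + h/2, p_n + (h/2)·k1); p_{n+1} = p_n + h·k2.
x=0.000000, p=0.080000:
  k1 = f(0.000000, 0.080000) = -0.011264
  k2 = f(0.090000, 0.078986) = 0.079020
  p ← 0.080000 + 0.18·0.079020 = 0.094224
p(0.18) ≈ 0.0942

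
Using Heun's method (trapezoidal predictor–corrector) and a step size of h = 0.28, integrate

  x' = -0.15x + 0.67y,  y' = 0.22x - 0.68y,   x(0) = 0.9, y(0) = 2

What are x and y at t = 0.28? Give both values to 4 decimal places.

1.1998, 1.7160

Heun on (x,y): k1 = f(t_n, state_n); k2 = f(t_n + h, state_n + h·k1); state_{n+1} = state_n + (h/2)·(k1 + k2).
0.000000: (0.900000, 2.000000)
  k1 = (1.205000, -1.162000)
  predictor → (1.237400, 1.674640)
  k2 = (0.936399, -0.866527)
  → (1.199796, 1.716006)
(x(0.28), y(0.28)) ≈ (1.1998, 1.7160)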